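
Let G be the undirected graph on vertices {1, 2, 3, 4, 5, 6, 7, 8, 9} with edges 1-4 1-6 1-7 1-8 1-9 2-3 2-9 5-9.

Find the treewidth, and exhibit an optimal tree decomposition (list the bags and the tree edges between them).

Treewidth 1.
One such decomposition:
Bags: B1 = {1, 8}  B2 = {1, 7}  B3 = {1, 4}  B4 = {1, 9}  B5 = {2, 9}  B6 = {2, 3}  B7 = {1, 6}  B8 = {5, 9}
Tree: B1–B2, B1–B3, B2–B4, B4–B5, B5–B6, B3–B7, B5–B8

Each bag holds 2 vertices, so the decomposition has width 1, which upper-bounds the treewidth. Any graph with an edge has treewidth ≥ 1, and G has the edge 8–1. Therefore the treewidth is 1.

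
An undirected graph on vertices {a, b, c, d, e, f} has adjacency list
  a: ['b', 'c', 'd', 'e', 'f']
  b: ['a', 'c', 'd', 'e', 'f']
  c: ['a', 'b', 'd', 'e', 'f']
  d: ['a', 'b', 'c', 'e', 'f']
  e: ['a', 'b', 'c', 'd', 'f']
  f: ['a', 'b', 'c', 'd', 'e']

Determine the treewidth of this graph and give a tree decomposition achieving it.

Treewidth 5.
Bags: B1 = {a, b, c, d, e, f}
Tree: (single bag)

With just one bag of size 6, the width is 6 − 1 = 5, so tw(G) ≤ 5. For the lower bound, the 6 vertices {a, b, c, d, e, f} are pairwise adjacent, and any tree decomposition puts a clique entirely inside one bag — forcing width ≥ 5. Combining the bounds, tw(G) = 5.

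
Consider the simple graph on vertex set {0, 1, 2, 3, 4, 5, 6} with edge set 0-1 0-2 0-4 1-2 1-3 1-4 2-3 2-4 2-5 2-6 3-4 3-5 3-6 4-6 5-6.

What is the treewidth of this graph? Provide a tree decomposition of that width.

Treewidth 3.
One such decomposition:
Bags: B1 = {2, 3, 4, 6}  B2 = {2, 3, 5, 6}  B3 = {1, 2, 3, 4}  B4 = {0, 1, 2, 4}
Tree: B1–B2, B1–B3, B3–B4

The largest bag has 4 vertices, giving width 3; this decomposition certifies tw(G) ≤ 3. On the other hand G contains the 4-clique {0, 1, 2, 4}. A clique must lie in a single bag of any decomposition, so no decomposition can have width below 3. The upper and lower bounds meet at 3, so that is the treewidth.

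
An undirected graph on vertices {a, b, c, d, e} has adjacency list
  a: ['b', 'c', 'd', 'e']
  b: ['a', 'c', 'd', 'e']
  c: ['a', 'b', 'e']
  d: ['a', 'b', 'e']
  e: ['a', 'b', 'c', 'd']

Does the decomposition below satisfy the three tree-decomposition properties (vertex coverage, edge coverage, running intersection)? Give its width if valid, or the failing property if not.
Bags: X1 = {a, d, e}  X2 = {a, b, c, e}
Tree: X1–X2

No — edge (b,d) lies in no bag.

A tree decomposition must satisfy three properties: every vertex lies in some bag; for every edge, both endpoints lie together in some bag; and for every vertex, the bags containing it form a connected subtree. Here edge (b,d) lies in no bag, so the decomposition is invalid.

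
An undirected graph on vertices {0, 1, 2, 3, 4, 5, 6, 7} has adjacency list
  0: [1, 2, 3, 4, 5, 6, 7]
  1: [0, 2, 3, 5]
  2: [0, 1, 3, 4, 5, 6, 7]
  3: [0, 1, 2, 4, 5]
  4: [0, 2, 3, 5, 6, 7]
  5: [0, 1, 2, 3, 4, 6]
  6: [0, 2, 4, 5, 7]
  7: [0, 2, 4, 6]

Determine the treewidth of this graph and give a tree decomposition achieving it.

Treewidth 4.
One optimal decomposition is:
Bags: B1 = {0, 2, 4, 5, 6}  B2 = {0, 2, 4, 6, 7}  B3 = {0, 2, 3, 4, 5}  B4 = {0, 1, 2, 3, 5}
Tree: B1–B2, B1–B3, B3–B4

Every bag has size at most 5, so the width is 5 − 1 = 4 and tw(G) ≤ 4. On the other hand G contains the 5-clique {0, 1, 2, 3, 5}. A clique must lie in a single bag of any decomposition, so no decomposition can have width below 4. Hence tw(G) = 4 exactly.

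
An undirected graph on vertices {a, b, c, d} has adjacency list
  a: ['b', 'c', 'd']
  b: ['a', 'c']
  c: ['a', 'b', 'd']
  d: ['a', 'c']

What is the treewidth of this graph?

A width-2 tree decomposition is:
Bags: B1 = {a, b, c}  B2 = {a, c, d}
Tree: B1–B2
Every bag has size at most 3, so the width is 3 − 1 = 2 and tw(G) ≤ 2. Conversely, {a, c, d} is a clique of size 3, and the vertices of any clique must share a bag in every tree decomposition; so some bag has ≥ 3 vertices and tw(G) ≥ 2. Hence tw(G) = 2 exactly.

2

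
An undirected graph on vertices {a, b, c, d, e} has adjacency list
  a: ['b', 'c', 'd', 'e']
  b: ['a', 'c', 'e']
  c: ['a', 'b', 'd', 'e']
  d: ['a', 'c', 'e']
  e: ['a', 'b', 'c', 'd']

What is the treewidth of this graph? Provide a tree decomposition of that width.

Treewidth 3.
Bags: B1 = {a, c, d, e}  B2 = {a, b, c, e}
Tree: B1–B2

Every bag has size at most 4, so the width is 4 − 1 = 3 and tw(G) ≤ 3. On the other hand G contains the 4-clique {a, c, d, e}. A clique must lie in a single bag of any decomposition, so no decomposition can have width below 3. Therefore the treewidth is 3.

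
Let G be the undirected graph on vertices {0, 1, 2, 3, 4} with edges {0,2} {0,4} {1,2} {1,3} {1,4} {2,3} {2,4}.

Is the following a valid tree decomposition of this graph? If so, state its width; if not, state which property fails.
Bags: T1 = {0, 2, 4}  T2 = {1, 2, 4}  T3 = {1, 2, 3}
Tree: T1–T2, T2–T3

Every vertex of G appears in some bag (union = {0, 1, 2, 3, 4}); every edge is covered by a bag; and for each vertex v the set of bags containing v is connected in the bag tree. The decomposition is therefore valid. The largest bag has 3 vertices, so the width is 2.

Yes; width 2.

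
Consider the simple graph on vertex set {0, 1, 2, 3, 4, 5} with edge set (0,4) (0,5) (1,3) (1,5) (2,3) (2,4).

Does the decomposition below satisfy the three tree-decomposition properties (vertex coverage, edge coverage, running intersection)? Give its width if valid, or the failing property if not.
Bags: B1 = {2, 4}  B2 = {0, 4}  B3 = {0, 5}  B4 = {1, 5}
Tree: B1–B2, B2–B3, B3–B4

A tree decomposition must satisfy three properties: every vertex lies in some bag; for every edge, both endpoints lie together in some bag; and for every vertex, the bags containing it form a connected subtree. Here vertex 3 appears in no bag, so the decomposition is invalid.

No — vertex 3 appears in no bag.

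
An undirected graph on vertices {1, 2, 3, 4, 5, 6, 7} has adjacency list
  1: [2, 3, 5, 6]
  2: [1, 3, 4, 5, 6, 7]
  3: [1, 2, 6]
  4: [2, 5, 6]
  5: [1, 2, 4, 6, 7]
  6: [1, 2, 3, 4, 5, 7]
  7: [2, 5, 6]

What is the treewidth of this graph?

3

A width-3 tree decomposition is:
Bags: B1 = {2, 4, 5, 6}  B2 = {1, 2, 5, 6}  B3 = {1, 2, 3, 6}  B4 = {2, 5, 6, 7}
Tree: B1–B2, B2–B3, B2–B4
The largest bag has 4 vertices, giving width 3; this decomposition certifies tw(G) ≤ 3. On the other hand G contains the 4-clique {1, 2, 3, 6}. A clique must lie in a single bag of any decomposition, so no decomposition can have width below 3. The upper and lower bounds meet at 3, so that is the treewidth.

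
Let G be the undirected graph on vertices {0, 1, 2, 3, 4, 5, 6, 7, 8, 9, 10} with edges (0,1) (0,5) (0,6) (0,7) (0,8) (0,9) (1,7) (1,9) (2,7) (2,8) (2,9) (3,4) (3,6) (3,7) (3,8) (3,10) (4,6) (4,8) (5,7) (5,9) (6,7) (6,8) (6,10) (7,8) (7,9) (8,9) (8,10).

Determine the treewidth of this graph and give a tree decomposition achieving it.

Treewidth 3.
One optimal decomposition is:
Bags: B1 = {0, 6, 7, 8}  B2 = {0, 7, 8, 9}  B3 = {0, 5, 7, 9}  B4 = {3, 6, 7, 8}  B5 = {3, 6, 8, 10}  B6 = {3, 4, 6, 8}  B7 = {0, 1, 7, 9}  B8 = {2, 7, 8, 9}
Tree: B1–B2, B2–B3, B1–B4, B4–B5, B5–B6, B3–B7, B2–B8

Each bag holds 4 vertices, so the decomposition has width 3, which upper-bounds the treewidth. For the lower bound, the 4 vertices {3, 6, 8, 10} are pairwise adjacent, and any tree decomposition puts a clique entirely inside one bag — forcing width ≥ 3. Hence tw(G) = 3 exactly.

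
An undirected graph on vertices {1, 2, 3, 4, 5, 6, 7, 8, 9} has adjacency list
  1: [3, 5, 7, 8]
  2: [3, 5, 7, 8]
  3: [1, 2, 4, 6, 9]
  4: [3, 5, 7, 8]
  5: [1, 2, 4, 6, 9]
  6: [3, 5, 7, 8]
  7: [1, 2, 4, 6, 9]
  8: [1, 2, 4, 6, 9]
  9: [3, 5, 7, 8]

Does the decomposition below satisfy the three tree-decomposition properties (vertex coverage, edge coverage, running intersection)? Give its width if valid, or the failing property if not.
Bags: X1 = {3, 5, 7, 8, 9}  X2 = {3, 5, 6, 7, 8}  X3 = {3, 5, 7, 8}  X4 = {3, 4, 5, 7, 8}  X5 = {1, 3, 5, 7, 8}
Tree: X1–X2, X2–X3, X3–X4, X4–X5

No — vertex 2 appears in no bag.

A tree decomposition must satisfy three properties: every vertex lies in some bag; for every edge, both endpoints lie together in some bag; and for every vertex, the bags containing it form a connected subtree. Here vertex 2 appears in no bag, so the decomposition is invalid.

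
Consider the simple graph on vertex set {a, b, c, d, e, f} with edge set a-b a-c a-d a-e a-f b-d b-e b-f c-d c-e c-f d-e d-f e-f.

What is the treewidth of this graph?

A width-4 tree decomposition is:
Bags: B1 = {a, c, d, e, f}  B2 = {a, b, d, e, f}
Tree: B1–B2
Each bag holds 5 vertices, so the decomposition has width 4, which upper-bounds the treewidth. Conversely, {a, c, d, e, f} is a clique of size 5, and the vertices of any clique must share a bag in every tree decomposition; so some bag has ≥ 5 vertices and tw(G) ≥ 4. Hence tw(G) = 4 exactly.

4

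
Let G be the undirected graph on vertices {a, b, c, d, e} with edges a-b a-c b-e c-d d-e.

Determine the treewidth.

2

A width-2 tree decomposition is:
Bags: B1 = {c, d, e}  B2 = {a, c, e}  B3 = {a, b, e}
Tree: B1–B2, B2–B3
Each bag holds 3 vertices, so the decomposition has width 2, which upper-bounds the treewidth. Since e–d–c–a–b–e is a cycle in G, G is not acyclic. Forests are exactly the graphs of treewidth ≤ 1, so tw(G) ≥ 2. The upper and lower bounds meet at 2, so that is the treewidth.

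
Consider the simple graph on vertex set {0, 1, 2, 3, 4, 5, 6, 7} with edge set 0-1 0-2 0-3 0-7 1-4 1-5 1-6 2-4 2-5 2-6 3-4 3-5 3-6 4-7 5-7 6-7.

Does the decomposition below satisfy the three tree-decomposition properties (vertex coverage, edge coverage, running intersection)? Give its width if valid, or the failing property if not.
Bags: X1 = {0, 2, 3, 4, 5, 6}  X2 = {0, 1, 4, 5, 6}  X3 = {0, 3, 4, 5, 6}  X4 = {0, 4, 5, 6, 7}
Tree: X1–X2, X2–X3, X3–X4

A tree decomposition must satisfy three properties: every vertex lies in some bag; for every edge, both endpoints lie together in some bag; and for every vertex, the bags containing it form a connected subtree. Here bags containing vertex 3 are not connected in the tree, so the decomposition is invalid.

No — bags containing vertex 3 are not connected in the tree.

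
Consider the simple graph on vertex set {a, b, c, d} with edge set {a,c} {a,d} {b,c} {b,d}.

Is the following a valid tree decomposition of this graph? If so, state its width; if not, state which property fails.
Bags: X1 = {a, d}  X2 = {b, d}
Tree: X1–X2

A tree decomposition must satisfy three properties: every vertex lies in some bag; for every edge, both endpoints lie together in some bag; and for every vertex, the bags containing it form a connected subtree. Here vertex c appears in no bag, so the decomposition is invalid.

No — vertex c appears in no bag.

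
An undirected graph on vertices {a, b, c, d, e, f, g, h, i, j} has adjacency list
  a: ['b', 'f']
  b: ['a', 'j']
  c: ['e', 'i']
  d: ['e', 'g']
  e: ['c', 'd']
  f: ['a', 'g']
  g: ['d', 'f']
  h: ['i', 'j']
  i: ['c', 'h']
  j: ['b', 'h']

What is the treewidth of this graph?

A width-2 tree decomposition is:
Bags: B1 = {c, e, i}  B2 = {e, h, i}  B3 = {e, h, j}  B4 = {b, e, j}  B5 = {a, b, e}  B6 = {a, e, f}  B7 = {e, f, g}  B8 = {d, e, g}
Tree: B1–B2, B2–B3, B3–B4, B4–B5, B5–B6, B6–B7, B7–B8
Every bag has size at most 3, so the width is 3 − 1 = 2 and tw(G) ≤ 2. The edges e–c–i–h–j–b–a–f–g–d–e form a cycle, so G is not a tree and its treewidth is at least 2. The upper and lower bounds meet at 2, so that is the treewidth.

2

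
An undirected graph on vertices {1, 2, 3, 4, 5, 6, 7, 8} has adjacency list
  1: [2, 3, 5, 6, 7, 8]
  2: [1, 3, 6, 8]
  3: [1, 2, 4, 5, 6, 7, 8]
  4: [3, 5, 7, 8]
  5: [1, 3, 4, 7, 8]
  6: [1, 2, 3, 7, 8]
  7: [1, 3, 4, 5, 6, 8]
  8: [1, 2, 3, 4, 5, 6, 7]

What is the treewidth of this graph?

4

A width-4 tree decomposition is:
Bags: B1 = {1, 3, 5, 7, 8}  B2 = {1, 3, 6, 7, 8}  B3 = {3, 4, 5, 7, 8}  B4 = {1, 2, 3, 6, 8}
Tree: B1–B2, B1–B3, B2–B4
The largest bag has 5 vertices, giving width 4; this decomposition certifies tw(G) ≤ 4. On the other hand G contains the 5-clique {1, 3, 5, 7, 8}. A clique must lie in a single bag of any decomposition, so no decomposition can have width below 4. Hence tw(G) = 4 exactly.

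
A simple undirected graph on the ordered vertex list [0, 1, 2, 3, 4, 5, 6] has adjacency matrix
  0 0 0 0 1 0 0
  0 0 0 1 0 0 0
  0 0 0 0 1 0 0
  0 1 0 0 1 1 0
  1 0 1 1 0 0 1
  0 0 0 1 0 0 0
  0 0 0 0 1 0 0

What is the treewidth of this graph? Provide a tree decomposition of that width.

Treewidth 1.
One optimal decomposition is:
Bags: B1 = {2, 4}  B2 = {4, 6}  B3 = {3, 4}  B4 = {1, 3}  B5 = {0, 4}  B6 = {3, 5}
Tree: B1–B2, B2–B3, B3–B4, B2–B5, B4–B6

Each bag holds 2 vertices, so the decomposition has width 1, which upper-bounds the treewidth. Any graph with an edge has treewidth ≥ 1, and G has the edge 2–4. Hence tw(G) = 1 exactly.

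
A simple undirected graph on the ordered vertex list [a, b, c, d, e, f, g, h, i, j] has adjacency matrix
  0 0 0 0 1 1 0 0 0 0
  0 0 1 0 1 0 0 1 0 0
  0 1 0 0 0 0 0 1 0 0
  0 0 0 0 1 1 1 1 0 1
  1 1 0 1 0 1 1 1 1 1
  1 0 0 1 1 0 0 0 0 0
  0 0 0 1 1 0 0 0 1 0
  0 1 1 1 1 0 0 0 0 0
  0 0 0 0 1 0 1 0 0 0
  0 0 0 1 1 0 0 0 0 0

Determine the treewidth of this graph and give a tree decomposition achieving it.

The largest bag has 3 vertices, giving width 2; this decomposition certifies tw(G) ≤ 2. On the other hand G contains the 3-clique {d, e, g}. A clique must lie in a single bag of any decomposition, so no decomposition can have width below 2. The upper and lower bounds meet at 2, so that is the treewidth.

Treewidth 2.
Bags: B1 = {b, e, h}  B2 = {d, e, h}  B3 = {d, e, g}  B4 = {e, g, i}  B5 = {d, e, f}  B6 = {d, e, j}  B7 = {a, e, f}  B8 = {b, c, h}
Tree: B1–B2, B2–B3, B3–B4, B2–B5, B5–B6, B5–B7, B1–B8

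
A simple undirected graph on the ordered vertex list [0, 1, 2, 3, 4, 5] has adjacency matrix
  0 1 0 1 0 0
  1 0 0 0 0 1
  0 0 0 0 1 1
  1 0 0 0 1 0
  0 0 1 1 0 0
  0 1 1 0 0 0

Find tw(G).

2

A width-2 tree decomposition is:
Bags: B1 = {0, 1, 5}  B2 = {0, 2, 5}  B3 = {0, 2, 4}  B4 = {0, 3, 4}
Tree: B1–B2, B2–B3, B3–B4
Every bag has size at most 3, so the width is 3 − 1 = 2 and tw(G) ≤ 2. Since 0–1–5–2–4–3–0 is a cycle in G, G is not acyclic. Forests are exactly the graphs of treewidth ≤ 1, so tw(G) ≥ 2. Therefore the treewidth is 2.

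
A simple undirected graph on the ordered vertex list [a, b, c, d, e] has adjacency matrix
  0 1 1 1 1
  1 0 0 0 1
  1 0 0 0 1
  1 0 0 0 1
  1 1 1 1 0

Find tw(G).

A width-2 tree decomposition is:
Bags: B1 = {a, c, e}  B2 = {a, b, e}  B3 = {a, d, e}
Tree: B1–B2, B2–B3
Every bag has size at most 3, so the width is 3 − 1 = 2 and tw(G) ≤ 2. For the lower bound, the 3 vertices {a, d, e} are pairwise adjacent, and any tree decomposition puts a clique entirely inside one bag — forcing width ≥ 2. The upper and lower bounds meet at 2, so that is the treewidth.

2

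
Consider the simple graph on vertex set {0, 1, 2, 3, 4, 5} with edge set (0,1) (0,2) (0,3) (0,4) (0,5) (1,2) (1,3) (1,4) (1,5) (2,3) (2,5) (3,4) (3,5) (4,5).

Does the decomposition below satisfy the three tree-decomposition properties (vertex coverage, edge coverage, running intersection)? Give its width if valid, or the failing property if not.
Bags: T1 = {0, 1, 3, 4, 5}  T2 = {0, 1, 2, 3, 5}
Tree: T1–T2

Checking the three conditions: (i) the bags cover all of {0, 1, 2, 3, 4, 5}; (ii) for each edge, some bag contains both endpoints; (iii) the bags containing any fixed vertex form a subtree. All hold, so the decomposition is valid with width 5 − 1 = 4.

Yes; width 4.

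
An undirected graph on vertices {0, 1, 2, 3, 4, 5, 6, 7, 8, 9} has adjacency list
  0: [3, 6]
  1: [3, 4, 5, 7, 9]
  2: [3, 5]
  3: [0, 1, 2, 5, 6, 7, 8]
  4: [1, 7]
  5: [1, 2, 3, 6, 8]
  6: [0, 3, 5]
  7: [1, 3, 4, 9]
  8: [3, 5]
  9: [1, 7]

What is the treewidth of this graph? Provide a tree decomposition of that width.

Every bag has size at most 3, so the width is 3 − 1 = 2 and tw(G) ≤ 2. For the lower bound, the 3 vertices {1, 7, 9} are pairwise adjacent, and any tree decomposition puts a clique entirely inside one bag — forcing width ≥ 2. Hence tw(G) = 2 exactly.

Treewidth 2.
One optimal decomposition is:
Bags: B1 = {1, 3, 5}  B2 = {1, 3, 7}  B3 = {2, 3, 5}  B4 = {1, 4, 7}  B5 = {3, 5, 8}  B6 = {3, 5, 6}  B7 = {1, 7, 9}  B8 = {0, 3, 6}
Tree: B1–B2, B1–B3, B2–B4, B3–B5, B3–B6, B4–B7, B6–B8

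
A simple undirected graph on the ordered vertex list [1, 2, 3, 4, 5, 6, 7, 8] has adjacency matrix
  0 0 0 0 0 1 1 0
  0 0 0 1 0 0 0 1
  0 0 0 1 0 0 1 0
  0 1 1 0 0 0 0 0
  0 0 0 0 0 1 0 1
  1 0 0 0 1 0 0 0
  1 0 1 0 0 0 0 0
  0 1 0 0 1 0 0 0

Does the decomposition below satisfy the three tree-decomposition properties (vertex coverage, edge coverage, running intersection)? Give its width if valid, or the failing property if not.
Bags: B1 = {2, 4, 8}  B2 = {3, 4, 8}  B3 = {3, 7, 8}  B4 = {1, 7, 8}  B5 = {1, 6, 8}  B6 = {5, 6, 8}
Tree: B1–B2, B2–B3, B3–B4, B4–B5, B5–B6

Yes; width 2.

Vertex coverage: the bags together contain {1, 2, 3, 4, 5, 6, 7, 8}, the full vertex set. Edge coverage: each edge of G has both endpoints in at least one bag. Running intersection: for every vertex, the bags containing it form a connected subtree. All three properties hold, so this is a valid tree decomposition of width max|bag| − 1 = 2, and hence tw(G) ≤ 2.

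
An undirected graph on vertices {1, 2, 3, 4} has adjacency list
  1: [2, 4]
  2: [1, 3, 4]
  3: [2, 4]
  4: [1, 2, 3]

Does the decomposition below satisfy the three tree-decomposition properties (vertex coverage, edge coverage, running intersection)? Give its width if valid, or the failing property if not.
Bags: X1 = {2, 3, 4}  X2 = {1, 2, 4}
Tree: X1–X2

Every vertex of G appears in some bag (union = {1, 2, 3, 4}); every edge is covered by a bag; and for each vertex v the set of bags containing v is connected in the bag tree. The decomposition is therefore valid. The largest bag has 3 vertices, so the width is 2.

Yes; width 2.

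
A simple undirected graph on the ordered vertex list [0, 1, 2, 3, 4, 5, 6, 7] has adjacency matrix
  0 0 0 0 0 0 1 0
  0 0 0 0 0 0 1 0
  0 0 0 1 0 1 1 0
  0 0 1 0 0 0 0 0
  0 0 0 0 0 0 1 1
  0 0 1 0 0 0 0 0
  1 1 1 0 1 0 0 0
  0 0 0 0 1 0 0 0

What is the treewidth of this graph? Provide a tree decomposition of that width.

Treewidth 1.
Bags: B1 = {4, 6}  B2 = {0, 6}  B3 = {2, 6}  B4 = {4, 7}  B5 = {1, 6}  B6 = {2, 3}  B7 = {2, 5}
Tree: B1–B2, B1–B3, B1–B4, B2–B5, B3–B6, B3–B7

Each bag holds 2 vertices, so the decomposition has width 1, which upper-bounds the treewidth. G has an edge, so its treewidth is at least 1. Hence tw(G) = 1 exactly.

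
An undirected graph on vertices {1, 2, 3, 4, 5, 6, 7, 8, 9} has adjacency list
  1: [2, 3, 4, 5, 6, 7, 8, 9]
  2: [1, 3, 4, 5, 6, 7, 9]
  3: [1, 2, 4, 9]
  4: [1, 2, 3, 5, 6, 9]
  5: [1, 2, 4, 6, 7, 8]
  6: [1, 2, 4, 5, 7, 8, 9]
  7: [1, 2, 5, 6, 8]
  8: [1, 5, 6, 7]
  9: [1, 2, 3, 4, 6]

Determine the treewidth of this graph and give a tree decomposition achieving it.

Treewidth 4.
Bags: B1 = {1, 2, 5, 6, 7}  B2 = {1, 2, 4, 5, 6}  B3 = {1, 2, 4, 6, 9}  B4 = {1, 2, 3, 4, 9}  B5 = {1, 5, 6, 7, 8}
Tree: B1–B2, B2–B3, B3–B4, B1–B5

The largest bag has 5 vertices, giving width 4; this decomposition certifies tw(G) ≤ 4. Conversely, {1, 5, 6, 7, 8} is a clique of size 5, and the vertices of any clique must share a bag in every tree decomposition; so some bag has ≥ 5 vertices and tw(G) ≥ 4. Hence tw(G) = 4 exactly.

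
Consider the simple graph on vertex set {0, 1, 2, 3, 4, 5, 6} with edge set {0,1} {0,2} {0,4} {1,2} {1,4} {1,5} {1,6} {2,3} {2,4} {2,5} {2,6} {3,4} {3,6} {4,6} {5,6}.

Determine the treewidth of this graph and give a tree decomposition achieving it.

Treewidth 3.
One such decomposition:
Bags: B1 = {1, 2, 4, 6}  B2 = {0, 1, 2, 4}  B3 = {1, 2, 5, 6}  B4 = {2, 3, 4, 6}
Tree: B1–B2, B1–B3, B1–B4

Every bag has size at most 4, so the width is 4 − 1 = 3 and tw(G) ≤ 3. For the lower bound, the 4 vertices {0, 1, 2, 4} are pairwise adjacent, and any tree decomposition puts a clique entirely inside one bag — forcing width ≥ 3. The upper and lower bounds meet at 3, so that is the treewidth.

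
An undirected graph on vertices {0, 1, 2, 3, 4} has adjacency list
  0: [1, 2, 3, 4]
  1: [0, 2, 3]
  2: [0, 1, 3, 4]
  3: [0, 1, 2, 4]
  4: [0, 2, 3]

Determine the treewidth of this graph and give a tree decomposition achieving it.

Each bag holds 4 vertices, so the decomposition has width 3, which upper-bounds the treewidth. On the other hand G contains the 4-clique {0, 1, 2, 3}. A clique must lie in a single bag of any decomposition, so no decomposition can have width below 3. Hence tw(G) = 3 exactly.

Treewidth 3.
Bags: B1 = {0, 2, 3, 4}  B2 = {0, 1, 2, 3}
Tree: B1–B2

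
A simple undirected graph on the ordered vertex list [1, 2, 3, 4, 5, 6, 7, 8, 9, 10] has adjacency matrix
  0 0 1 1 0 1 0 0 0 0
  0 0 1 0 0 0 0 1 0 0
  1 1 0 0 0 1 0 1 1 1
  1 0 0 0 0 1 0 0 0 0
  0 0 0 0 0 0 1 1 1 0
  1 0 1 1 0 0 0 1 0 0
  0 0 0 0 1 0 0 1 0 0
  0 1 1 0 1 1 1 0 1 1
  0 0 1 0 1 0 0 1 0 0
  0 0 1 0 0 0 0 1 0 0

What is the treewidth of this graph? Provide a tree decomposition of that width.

Each bag holds 3 vertices, so the decomposition has width 2, which upper-bounds the treewidth. On the other hand G contains the 3-clique {3, 8, 9}. A clique must lie in a single bag of any decomposition, so no decomposition can have width below 2. Hence tw(G) = 2 exactly.

Treewidth 2.
One optimal decomposition is:
Bags: B1 = {5, 8, 9}  B2 = {3, 8, 9}  B3 = {2, 3, 8}  B4 = {3, 6, 8}  B5 = {3, 8, 10}  B6 = {5, 7, 8}  B7 = {1, 3, 6}  B8 = {1, 4, 6}
Tree: B1–B2, B2–B3, B2–B4, B2–B5, B1–B6, B4–B7, B7–B8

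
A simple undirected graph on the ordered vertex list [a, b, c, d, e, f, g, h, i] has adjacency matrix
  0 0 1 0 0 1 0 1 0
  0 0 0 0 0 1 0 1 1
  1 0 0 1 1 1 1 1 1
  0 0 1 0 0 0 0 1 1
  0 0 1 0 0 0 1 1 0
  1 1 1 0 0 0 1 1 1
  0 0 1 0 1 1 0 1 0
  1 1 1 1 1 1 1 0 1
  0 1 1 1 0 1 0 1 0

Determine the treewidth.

A width-3 tree decomposition is:
Bags: B1 = {c, f, h, i}  B2 = {c, f, g, h}  B3 = {a, c, f, h}  B4 = {c, d, h, i}  B5 = {b, f, h, i}  B6 = {c, e, g, h}
Tree: B1–B2, B2–B3, B1–B4, B1–B5, B2–B6
The largest bag has 4 vertices, giving width 3; this decomposition certifies tw(G) ≤ 3. Conversely, {c, d, h, i} is a clique of size 4, and the vertices of any clique must share a bag in every tree decomposition; so some bag has ≥ 4 vertices and tw(G) ≥ 3. Therefore the treewidth is 3.

3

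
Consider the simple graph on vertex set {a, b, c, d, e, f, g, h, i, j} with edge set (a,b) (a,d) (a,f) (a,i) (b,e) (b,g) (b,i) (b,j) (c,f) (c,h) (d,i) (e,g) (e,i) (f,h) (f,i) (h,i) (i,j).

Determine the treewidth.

A width-2 tree decomposition is:
Bags: B1 = {a, b, i}  B2 = {a, f, i}  B3 = {b, i, j}  B4 = {b, e, i}  B5 = {a, d, i}  B6 = {f, h, i}  B7 = {b, e, g}  B8 = {c, f, h}
Tree: B1–B2, B1–B3, B3–B4, B1–B5, B2–B6, B4–B7, B6–B8
The largest bag has 3 vertices, giving width 2; this decomposition certifies tw(G) ≤ 2. On the other hand G contains the 3-clique {b, e, g}. A clique must lie in a single bag of any decomposition, so no decomposition can have width below 2. Combining the bounds, tw(G) = 2.

2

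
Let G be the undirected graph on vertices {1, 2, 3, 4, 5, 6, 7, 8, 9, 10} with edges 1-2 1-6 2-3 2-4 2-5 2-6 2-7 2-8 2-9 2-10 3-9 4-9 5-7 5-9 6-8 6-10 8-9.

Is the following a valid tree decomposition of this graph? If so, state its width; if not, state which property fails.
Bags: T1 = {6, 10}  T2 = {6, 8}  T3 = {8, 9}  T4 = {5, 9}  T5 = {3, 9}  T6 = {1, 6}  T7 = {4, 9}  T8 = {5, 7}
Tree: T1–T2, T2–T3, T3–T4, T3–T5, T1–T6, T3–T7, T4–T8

No — vertex 2 appears in no bag.

A tree decomposition must satisfy three properties: every vertex lies in some bag; for every edge, both endpoints lie together in some bag; and for every vertex, the bags containing it form a connected subtree. Here vertex 2 appears in no bag, so the decomposition is invalid.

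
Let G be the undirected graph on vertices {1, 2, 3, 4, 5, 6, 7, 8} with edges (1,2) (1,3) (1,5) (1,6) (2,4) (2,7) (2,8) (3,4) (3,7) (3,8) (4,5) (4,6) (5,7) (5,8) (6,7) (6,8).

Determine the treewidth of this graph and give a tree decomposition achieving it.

Each bag holds 5 vertices, so the decomposition has width 4, which upper-bounds the treewidth. For the lower bound: the 5 vertex sets {2,4}, {3,8}, {5,7}, {6}, {1} are disjoint, each induces a connected subgraph, and every pair is joined by at least one edge of G. Contracting each set to a single vertex therefore yields K_{5} as a minor, and since treewidth is minor-monotone, tw(G) ≥ tw(K_{5}) = 4. Hence tw(G) = 4 exactly.

Treewidth 4.
Bags: B1 = {2, 3, 4, 5, 6}  B2 = {2, 3, 5, 6, 8}  B3 = {2, 3, 5, 6, 7}  B4 = {1, 2, 3, 5, 6}
Tree: B1–B2, B2–B3, B3–B4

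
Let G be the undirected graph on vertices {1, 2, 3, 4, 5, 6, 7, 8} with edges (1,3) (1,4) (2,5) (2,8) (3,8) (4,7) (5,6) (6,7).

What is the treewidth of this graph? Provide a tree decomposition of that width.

The largest bag has 3 vertices, giving width 2; this decomposition certifies tw(G) ≤ 2. The edges 5–6–7–4–1–3–8–2–5 form a cycle, so G is not a tree and its treewidth is at least 2. Hence tw(G) = 2 exactly.

Treewidth 2.
One such decomposition:
Bags: B1 = {5, 6, 7}  B2 = {4, 5, 7}  B3 = {1, 4, 5}  B4 = {1, 3, 5}  B5 = {3, 5, 8}  B6 = {2, 5, 8}
Tree: B1–B2, B2–B3, B3–B4, B4–B5, B5–B6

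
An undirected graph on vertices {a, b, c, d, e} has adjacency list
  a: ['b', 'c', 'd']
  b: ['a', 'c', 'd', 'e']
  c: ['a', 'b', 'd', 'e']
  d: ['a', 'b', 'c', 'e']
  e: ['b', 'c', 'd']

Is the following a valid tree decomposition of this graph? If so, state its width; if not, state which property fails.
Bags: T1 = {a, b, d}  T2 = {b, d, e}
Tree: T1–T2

A tree decomposition must satisfy three properties: every vertex lies in some bag; for every edge, both endpoints lie together in some bag; and for every vertex, the bags containing it form a connected subtree. Here vertex c appears in no bag, so the decomposition is invalid.

No — vertex c appears in no bag.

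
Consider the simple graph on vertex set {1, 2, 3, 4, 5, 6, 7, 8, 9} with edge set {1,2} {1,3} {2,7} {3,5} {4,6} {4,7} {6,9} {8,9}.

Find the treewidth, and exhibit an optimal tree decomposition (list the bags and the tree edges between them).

Treewidth 1.
One such decomposition:
Bags: B1 = {8, 9}  B2 = {6, 9}  B3 = {4, 6}  B4 = {4, 7}  B5 = {2, 7}  B6 = {1, 2}  B7 = {1, 3}  B8 = {3, 5}
Tree: B1–B2, B2–B3, B3–B4, B4–B5, B5–B6, B6–B7, B7–B8

Each bag holds 2 vertices, so the decomposition has width 1, which upper-bounds the treewidth. Any graph with an edge has treewidth ≥ 1, and G has the edge 8–9. Combining the bounds, tw(G) = 1.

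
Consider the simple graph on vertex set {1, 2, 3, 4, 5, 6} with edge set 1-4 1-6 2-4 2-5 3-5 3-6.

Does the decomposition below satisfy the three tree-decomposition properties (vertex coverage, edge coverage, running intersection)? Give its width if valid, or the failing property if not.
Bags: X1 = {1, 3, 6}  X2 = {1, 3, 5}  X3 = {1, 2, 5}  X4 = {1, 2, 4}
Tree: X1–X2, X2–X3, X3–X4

Checking the three conditions: (i) the bags cover all of {1, 2, 3, 4, 5, 6}; (ii) for each edge, some bag contains both endpoints; (iii) the bags containing any fixed vertex form a subtree. All hold, so the decomposition is valid with width 3 − 1 = 2.

Yes; width 2.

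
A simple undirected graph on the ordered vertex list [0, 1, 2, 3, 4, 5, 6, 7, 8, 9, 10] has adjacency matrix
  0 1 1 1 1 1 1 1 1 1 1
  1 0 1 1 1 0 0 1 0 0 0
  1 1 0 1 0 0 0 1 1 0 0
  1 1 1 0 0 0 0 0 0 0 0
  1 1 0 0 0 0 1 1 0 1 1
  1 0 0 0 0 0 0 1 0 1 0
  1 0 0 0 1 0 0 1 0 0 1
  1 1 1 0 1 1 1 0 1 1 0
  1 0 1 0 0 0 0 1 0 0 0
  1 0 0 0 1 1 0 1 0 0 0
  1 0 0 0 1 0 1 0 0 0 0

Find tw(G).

3

A width-3 tree decomposition is:
Bags: B1 = {0, 4, 6, 7}  B2 = {0, 4, 6, 10}  B3 = {0, 1, 4, 7}  B4 = {0, 1, 2, 7}  B5 = {0, 1, 2, 3}  B6 = {0, 2, 7, 8}  B7 = {0, 4, 7, 9}  B8 = {0, 5, 7, 9}
Tree: B1–B2, B1–B3, B3–B4, B4–B5, B4–B6, B1–B7, B7–B8
The largest bag has 4 vertices, giving width 3; this decomposition certifies tw(G) ≤ 3. On the other hand G contains the 4-clique {0, 4, 6, 10}. A clique must lie in a single bag of any decomposition, so no decomposition can have width below 3. Combining the bounds, tw(G) = 3.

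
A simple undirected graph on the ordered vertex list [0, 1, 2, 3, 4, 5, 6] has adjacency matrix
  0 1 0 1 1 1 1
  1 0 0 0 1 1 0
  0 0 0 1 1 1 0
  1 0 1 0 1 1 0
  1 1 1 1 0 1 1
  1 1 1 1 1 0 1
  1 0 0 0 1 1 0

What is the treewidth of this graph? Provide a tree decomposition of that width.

Every bag has size at most 4, so the width is 4 − 1 = 3 and tw(G) ≤ 3. For the lower bound, the 4 vertices {0, 1, 4, 5} are pairwise adjacent, and any tree decomposition puts a clique entirely inside one bag — forcing width ≥ 3. Therefore the treewidth is 3.

Treewidth 3.
One such decomposition:
Bags: B1 = {0, 3, 4, 5}  B2 = {0, 4, 5, 6}  B3 = {0, 1, 4, 5}  B4 = {2, 3, 4, 5}
Tree: B1–B2, B2–B3, B1–B4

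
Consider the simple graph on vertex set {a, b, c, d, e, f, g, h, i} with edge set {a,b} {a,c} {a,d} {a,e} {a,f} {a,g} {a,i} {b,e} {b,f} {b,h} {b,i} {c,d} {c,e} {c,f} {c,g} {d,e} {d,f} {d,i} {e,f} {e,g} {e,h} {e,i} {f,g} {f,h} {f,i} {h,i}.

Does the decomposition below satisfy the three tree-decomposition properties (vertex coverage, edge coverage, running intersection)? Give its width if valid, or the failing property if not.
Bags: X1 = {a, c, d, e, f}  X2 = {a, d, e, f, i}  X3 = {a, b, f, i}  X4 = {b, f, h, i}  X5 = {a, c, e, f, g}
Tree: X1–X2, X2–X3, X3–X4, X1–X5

A tree decomposition must satisfy three properties: every vertex lies in some bag; for every edge, both endpoints lie together in some bag; and for every vertex, the bags containing it form a connected subtree. Here edge (e,b) lies in no bag, so the decomposition is invalid.

No — edge (e,b) lies in no bag.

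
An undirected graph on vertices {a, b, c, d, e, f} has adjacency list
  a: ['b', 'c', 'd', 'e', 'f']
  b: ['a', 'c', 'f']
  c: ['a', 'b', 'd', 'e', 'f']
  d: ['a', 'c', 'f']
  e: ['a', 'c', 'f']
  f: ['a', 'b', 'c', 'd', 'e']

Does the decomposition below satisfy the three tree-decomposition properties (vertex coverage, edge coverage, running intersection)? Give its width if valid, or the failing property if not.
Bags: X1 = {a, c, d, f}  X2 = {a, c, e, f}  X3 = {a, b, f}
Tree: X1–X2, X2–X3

A tree decomposition must satisfy three properties: every vertex lies in some bag; for every edge, both endpoints lie together in some bag; and for every vertex, the bags containing it form a connected subtree. Here edge (c,b) lies in no bag, so the decomposition is invalid.

No — edge (c,b) lies in no bag.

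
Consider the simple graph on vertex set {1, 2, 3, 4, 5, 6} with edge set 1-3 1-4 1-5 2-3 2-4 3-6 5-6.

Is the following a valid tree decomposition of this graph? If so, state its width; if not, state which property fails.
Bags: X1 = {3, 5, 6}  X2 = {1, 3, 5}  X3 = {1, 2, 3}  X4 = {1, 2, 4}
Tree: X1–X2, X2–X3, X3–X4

Yes; width 2.

Every vertex of G appears in some bag (union = {1, 2, 3, 4, 5, 6}); every edge is covered by a bag; and for each vertex v the set of bags containing v is connected in the bag tree. The decomposition is therefore valid. The largest bag has 3 vertices, so the width is 2.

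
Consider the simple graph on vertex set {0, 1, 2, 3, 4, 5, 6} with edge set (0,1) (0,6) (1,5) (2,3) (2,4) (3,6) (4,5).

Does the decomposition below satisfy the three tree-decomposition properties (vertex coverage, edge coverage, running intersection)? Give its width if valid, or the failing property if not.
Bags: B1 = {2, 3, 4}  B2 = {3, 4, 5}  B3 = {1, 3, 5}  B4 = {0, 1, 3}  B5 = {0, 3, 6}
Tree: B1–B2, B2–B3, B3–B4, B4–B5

Yes; width 2.

Checking the three conditions: (i) the bags cover all of {0, 1, 2, 3, 4, 5, 6}; (ii) for each edge, some bag contains both endpoints; (iii) the bags containing any fixed vertex form a subtree. All hold, so the decomposition is valid with width 3 − 1 = 2.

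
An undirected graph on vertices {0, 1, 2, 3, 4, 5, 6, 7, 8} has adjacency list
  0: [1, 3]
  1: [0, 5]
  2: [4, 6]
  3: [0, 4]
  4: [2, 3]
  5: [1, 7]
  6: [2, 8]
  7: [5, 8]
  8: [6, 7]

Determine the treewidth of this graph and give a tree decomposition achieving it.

Treewidth 2.
One such decomposition:
Bags: B1 = {2, 3, 4}  B2 = {0, 2, 3}  B3 = {0, 1, 2}  B4 = {1, 2, 5}  B5 = {2, 5, 7}  B6 = {2, 7, 8}  B7 = {2, 6, 8}
Tree: B1–B2, B2–B3, B3–B4, B4–B5, B5–B6, B6–B7

The largest bag has 3 vertices, giving width 2; this decomposition certifies tw(G) ≤ 2. Since 2–4–3–0–1–5–7–8–6–2 is a cycle in G, G is not acyclic. Forests are exactly the graphs of treewidth ≤ 1, so tw(G) ≥ 2. Therefore the treewidth is 2.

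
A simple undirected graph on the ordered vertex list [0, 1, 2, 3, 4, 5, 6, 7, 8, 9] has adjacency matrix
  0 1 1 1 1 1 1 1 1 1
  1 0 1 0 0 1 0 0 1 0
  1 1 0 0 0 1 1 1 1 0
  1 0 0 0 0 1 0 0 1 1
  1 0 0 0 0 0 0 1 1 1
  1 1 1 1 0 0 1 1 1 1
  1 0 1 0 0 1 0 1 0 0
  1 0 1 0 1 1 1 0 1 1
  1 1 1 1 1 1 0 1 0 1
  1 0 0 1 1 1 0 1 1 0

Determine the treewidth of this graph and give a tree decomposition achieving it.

Every bag has size at most 5, so the width is 5 − 1 = 4 and tw(G) ≤ 4. On the other hand G contains the 5-clique {0, 4, 7, 8, 9}. A clique must lie in a single bag of any decomposition, so no decomposition can have width below 4. Combining the bounds, tw(G) = 4.

Treewidth 4.
Bags: B1 = {0, 5, 7, 8, 9}  B2 = {0, 2, 5, 7, 8}  B3 = {0, 4, 7, 8, 9}  B4 = {0, 1, 2, 5, 8}  B5 = {0, 3, 5, 8, 9}  B6 = {0, 2, 5, 6, 7}
Tree: B1–B2, B1–B3, B2–B4, B1–B5, B2–B6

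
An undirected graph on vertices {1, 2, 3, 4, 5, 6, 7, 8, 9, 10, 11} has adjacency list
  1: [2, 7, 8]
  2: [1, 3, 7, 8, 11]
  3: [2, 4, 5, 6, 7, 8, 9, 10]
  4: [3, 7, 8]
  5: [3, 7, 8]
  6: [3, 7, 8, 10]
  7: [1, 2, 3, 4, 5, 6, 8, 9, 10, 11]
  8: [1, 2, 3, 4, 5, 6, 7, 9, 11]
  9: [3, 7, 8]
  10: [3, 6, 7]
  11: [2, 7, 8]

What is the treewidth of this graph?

3

A width-3 tree decomposition is:
Bags: B1 = {3, 6, 7, 8}  B2 = {3, 5, 7, 8}  B3 = {3, 7, 8, 9}  B4 = {3, 6, 7, 10}  B5 = {3, 4, 7, 8}  B6 = {2, 3, 7, 8}  B7 = {1, 2, 7, 8}  B8 = {2, 7, 8, 11}
Tree: B1–B2, B2–B3, B1–B4, B2–B5, B3–B6, B6–B7, B7–B8
The largest bag has 4 vertices, giving width 3; this decomposition certifies tw(G) ≤ 3. On the other hand G contains the 4-clique {2, 7, 8, 11}. A clique must lie in a single bag of any decomposition, so no decomposition can have width below 3. The upper and lower bounds meet at 3, so that is the treewidth.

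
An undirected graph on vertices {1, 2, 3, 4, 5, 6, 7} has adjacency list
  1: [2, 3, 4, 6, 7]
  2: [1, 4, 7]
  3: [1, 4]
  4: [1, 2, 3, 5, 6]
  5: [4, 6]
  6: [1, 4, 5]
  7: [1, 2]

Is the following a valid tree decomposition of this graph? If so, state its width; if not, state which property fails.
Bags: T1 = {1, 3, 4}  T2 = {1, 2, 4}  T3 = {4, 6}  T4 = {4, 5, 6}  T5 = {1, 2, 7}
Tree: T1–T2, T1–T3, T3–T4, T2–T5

A tree decomposition must satisfy three properties: every vertex lies in some bag; for every edge, both endpoints lie together in some bag; and for every vertex, the bags containing it form a connected subtree. Here edge (1,6) lies in no bag, so the decomposition is invalid.

No — edge (1,6) lies in no bag.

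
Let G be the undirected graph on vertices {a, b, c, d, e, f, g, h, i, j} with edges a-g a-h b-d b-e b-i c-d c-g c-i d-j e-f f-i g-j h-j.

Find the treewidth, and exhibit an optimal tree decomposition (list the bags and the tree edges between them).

The largest bag has 3 vertices, giving width 2; this decomposition certifies tw(G) ≤ 2. Since a–h–j–g–a is a cycle in G, G is not acyclic. Forests are exactly the graphs of treewidth ≤ 1, so tw(G) ≥ 2. Combining the bounds, tw(G) = 2.

Treewidth 2.
One optimal decomposition is:
Bags: B1 = {a, g, h}  B2 = {g, h, j}  B3 = {c, g, j}  B4 = {c, d, j}  B5 = {c, d, i}  B6 = {b, d, i}  B7 = {b, f, i}  B8 = {b, e, f}
Tree: B1–B2, B2–B3, B3–B4, B4–B5, B5–B6, B6–B7, B7–B8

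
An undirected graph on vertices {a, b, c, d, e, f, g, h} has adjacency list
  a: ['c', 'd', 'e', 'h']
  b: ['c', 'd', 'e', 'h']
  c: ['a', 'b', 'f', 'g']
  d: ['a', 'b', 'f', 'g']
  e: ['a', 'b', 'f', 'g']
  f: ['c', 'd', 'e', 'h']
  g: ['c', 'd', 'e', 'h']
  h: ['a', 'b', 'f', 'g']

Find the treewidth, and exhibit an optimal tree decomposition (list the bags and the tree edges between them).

The largest bag has 5 vertices, giving width 4; this decomposition certifies tw(G) ≤ 4. For the lower bound: the 5 vertex sets {e,f}, {a,d}, {b,c}, {g}, {h} are disjoint, each induces a connected subgraph, and every pair is joined by at least one edge of G. Contracting each set to a single vertex therefore yields K_{5} as a minor, and since treewidth is minor-monotone, tw(G) ≥ tw(K_{5}) = 4. Combining the bounds, tw(G) = 4.

Treewidth 4.
One optimal decomposition is:
Bags: B1 = {a, b, e, f, g}  B2 = {a, b, d, f, g}  B3 = {a, b, c, f, g}  B4 = {a, b, f, g, h}
Tree: B1–B2, B2–B3, B3–B4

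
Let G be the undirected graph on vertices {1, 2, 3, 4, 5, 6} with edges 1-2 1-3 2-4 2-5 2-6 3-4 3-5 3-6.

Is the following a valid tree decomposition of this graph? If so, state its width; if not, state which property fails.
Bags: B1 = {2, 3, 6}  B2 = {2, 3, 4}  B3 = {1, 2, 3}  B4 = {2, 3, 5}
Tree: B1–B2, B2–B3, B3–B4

Yes; width 2.

Every vertex of G appears in some bag (union = {1, 2, 3, 4, 5, 6}); every edge is covered by a bag; and for each vertex v the set of bags containing v is connected in the bag tree. The decomposition is therefore valid. The largest bag has 3 vertices, so the width is 2.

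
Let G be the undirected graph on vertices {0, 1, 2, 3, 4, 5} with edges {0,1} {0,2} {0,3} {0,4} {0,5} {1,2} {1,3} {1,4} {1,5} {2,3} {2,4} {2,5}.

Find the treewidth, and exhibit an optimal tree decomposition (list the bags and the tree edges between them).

Each bag holds 4 vertices, so the decomposition has width 3, which upper-bounds the treewidth. Conversely, {0, 1, 2, 3} is a clique of size 4, and the vertices of any clique must share a bag in every tree decomposition; so some bag has ≥ 4 vertices and tw(G) ≥ 3. Hence tw(G) = 3 exactly.

Treewidth 3.
One such decomposition:
Bags: B1 = {0, 1, 2, 3}  B2 = {0, 1, 2, 5}  B3 = {0, 1, 2, 4}
Tree: B1–B2, B1–B3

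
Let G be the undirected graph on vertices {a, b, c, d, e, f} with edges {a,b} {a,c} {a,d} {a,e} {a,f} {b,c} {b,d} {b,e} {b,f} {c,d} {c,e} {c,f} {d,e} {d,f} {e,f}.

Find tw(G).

5

A width-5 tree decomposition is:
Bags: B1 = {a, b, c, d, e, f}
Tree: (single bag)
With just one bag of size 6, the width is 6 − 1 = 5, so tw(G) ≤ 5. On the other hand G contains the 6-clique {a, b, c, d, e, f}. A clique must lie in a single bag of any decomposition, so no decomposition can have width below 5. Combining the bounds, tw(G) = 5.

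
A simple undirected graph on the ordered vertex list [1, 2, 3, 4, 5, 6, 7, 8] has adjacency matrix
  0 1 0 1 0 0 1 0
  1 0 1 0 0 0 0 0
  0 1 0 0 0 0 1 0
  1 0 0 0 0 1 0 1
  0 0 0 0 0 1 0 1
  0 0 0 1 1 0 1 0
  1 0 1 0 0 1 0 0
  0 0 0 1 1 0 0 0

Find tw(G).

2

A width-2 tree decomposition is:
Bags: B1 = {5, 6, 8}  B2 = {4, 6, 8}  B3 = {4, 6, 7}  B4 = {1, 4, 7}  B5 = {1, 3, 7}  B6 = {1, 2, 3}
Tree: B1–B2, B2–B3, B3–B4, B4–B5, B5–B6
Every bag has size at most 3, so the width is 3 − 1 = 2 and tw(G) ≤ 2. Since 5–8–4–6–5 is a cycle in G, G is not acyclic. Forests are exactly the graphs of treewidth ≤ 1, so tw(G) ≥ 2. Combining the bounds, tw(G) = 2.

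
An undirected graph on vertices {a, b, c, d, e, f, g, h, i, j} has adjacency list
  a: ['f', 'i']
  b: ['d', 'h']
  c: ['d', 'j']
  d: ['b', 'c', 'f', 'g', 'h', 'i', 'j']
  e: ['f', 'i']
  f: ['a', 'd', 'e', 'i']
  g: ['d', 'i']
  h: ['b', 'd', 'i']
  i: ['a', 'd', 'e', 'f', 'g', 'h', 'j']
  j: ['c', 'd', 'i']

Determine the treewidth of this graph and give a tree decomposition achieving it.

The largest bag has 3 vertices, giving width 2; this decomposition certifies tw(G) ≤ 2. Conversely, {c, d, j} is a clique of size 3, and the vertices of any clique must share a bag in every tree decomposition; so some bag has ≥ 3 vertices and tw(G) ≥ 2. Hence tw(G) = 2 exactly.

Treewidth 2.
One such decomposition:
Bags: B1 = {d, i, j}  B2 = {d, g, i}  B3 = {d, f, i}  B4 = {a, f, i}  B5 = {e, f, i}  B6 = {d, h, i}  B7 = {b, d, h}  B8 = {c, d, j}
Tree: B1–B2, B1–B3, B3–B4, B3–B5, B3–B6, B6–B7, B1–B8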